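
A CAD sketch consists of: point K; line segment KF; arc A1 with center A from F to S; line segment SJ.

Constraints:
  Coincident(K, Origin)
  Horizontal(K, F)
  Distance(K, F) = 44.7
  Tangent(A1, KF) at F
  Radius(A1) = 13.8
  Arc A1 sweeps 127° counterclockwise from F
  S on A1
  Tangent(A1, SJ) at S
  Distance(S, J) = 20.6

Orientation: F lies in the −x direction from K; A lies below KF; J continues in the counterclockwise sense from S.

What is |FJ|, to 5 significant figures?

38.581

On A1, F sits at bearing 90° from A; a 127° counterclockwise sweep puts S at bearing 217°, so S = A + 13.8·(cos 217°, sin 217°) = (-55.721, -22.105). The tangent condition forces AS to be normal to SJ, so SJ runs along (−sin 217°, cos 217°); with |SJ| = 20.6, J = (-43.324, -38.557). Then |FJ| = |J − F| = 38.581.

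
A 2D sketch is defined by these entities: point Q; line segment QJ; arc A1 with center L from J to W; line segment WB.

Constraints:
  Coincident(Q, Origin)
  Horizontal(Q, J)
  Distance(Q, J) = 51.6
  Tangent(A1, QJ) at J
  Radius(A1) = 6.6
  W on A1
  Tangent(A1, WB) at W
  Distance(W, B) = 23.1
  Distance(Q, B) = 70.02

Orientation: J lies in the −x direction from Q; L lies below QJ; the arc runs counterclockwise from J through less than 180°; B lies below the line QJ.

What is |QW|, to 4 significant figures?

58.09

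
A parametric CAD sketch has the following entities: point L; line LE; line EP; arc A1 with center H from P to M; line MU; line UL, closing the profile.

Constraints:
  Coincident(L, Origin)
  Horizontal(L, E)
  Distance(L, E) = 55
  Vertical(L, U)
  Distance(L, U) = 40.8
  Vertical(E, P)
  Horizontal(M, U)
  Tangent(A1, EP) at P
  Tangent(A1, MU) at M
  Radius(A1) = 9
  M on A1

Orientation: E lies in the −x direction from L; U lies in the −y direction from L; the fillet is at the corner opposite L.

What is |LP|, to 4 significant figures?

63.53

The virtual corner opposite L is at (-55.00, -40.80). The tangent condition forces HP to be normal to EP and since A1 is tangent to MU there, HM ⟂ MU, with radius 9.0, so the center H sits 9.0 in from both sides at H = (-46.00, -31.80). That places the tangent points at P = (-55.00, -31.80) on EP and M = (-46.00, -40.80) on MU. Then |LP| = |P − L| = 63.53.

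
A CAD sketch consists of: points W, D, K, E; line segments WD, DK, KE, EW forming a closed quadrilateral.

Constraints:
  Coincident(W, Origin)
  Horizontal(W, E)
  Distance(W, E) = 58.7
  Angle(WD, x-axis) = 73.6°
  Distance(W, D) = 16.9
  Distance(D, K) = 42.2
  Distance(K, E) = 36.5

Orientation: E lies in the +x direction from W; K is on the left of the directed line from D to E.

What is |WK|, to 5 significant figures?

54.630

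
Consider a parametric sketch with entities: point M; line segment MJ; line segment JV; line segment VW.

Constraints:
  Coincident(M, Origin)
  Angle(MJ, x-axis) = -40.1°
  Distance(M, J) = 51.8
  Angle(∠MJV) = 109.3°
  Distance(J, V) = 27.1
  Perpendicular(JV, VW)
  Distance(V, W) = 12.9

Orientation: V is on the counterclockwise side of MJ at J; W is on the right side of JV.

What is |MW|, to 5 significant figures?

75.982

M is at the origin; MJ runs at -40.1° with length 51.8, so J = 51.8·(cos -40.1°, sin -40.1°) = (39.623, -33.366). ∠MJV = 109.3°, so JV runs at -40.1° + (180° − 109.3°) = 30.600° from the x-axis; with |JV| = 27.1, V = J + 27.1·(cos 30.600°, sin 30.600°) = (62.949, -19.571). JV is perpendicular to VW; with |VW| = 12.9 on the right of JV, W = V + 12.9·(0.50904, -0.86074) = (69.516, -30.674). Then |MW| = |W − M| = 75.982.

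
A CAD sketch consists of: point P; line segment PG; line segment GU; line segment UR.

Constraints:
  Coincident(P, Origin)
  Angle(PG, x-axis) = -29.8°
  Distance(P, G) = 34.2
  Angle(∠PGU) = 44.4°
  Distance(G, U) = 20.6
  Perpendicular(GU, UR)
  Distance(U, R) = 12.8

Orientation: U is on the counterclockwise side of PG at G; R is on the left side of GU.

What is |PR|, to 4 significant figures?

11.77

P is at the origin; PG runs at -29.8° with length 34.2, so G = 34.2·(cos -29.8°, sin -29.8°) = (29.68, -17.00). ∠PGU = 44.4°, so GU runs at -29.8° + (180° − 44.4°) = 105.8° from the x-axis; with |GU| = 20.6, U = G + 20.6·(cos 105.8°, sin 105.8°) = (24.07, 2.825). GU ⟂ UR; with |UR| = 12.8 on the left of GU, R = U + 12.8·(-0.9622, -0.2723) = (11.75, -0.6600). Then |PR| = |R − P| = 11.77.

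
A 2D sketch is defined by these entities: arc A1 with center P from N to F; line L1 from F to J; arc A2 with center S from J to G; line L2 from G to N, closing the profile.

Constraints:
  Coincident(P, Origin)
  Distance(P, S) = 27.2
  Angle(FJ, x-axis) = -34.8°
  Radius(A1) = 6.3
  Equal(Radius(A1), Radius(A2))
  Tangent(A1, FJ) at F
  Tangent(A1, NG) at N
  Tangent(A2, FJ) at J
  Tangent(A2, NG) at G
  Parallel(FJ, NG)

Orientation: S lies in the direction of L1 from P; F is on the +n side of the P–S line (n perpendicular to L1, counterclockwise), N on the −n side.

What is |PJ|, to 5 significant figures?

27.920

The slot axis is L1's direction at -34.8°, so u = (cos -34.8°, sin -34.8°) = (0.82115, -0.57071) and n = (−sin -34.8°, cos -34.8°) = (0.57071, 0.82115). P is at the origin and S lies 27.2 along u from P, so S = 27.2·u = (22.335, -15.523). Tangency of A1 to both parallel lines with radius 6.3 puts F and N at P ± 6.3·n: F = (3.5955, 5.1732), N = (-3.5955, -5.1732). Equal radii place J and G the same way about S: J = S + 6.3·n = (25.931, -10.350), G = S − 6.3·n = (18.740, -20.697). Then |PJ| = |J − P| = 27.920.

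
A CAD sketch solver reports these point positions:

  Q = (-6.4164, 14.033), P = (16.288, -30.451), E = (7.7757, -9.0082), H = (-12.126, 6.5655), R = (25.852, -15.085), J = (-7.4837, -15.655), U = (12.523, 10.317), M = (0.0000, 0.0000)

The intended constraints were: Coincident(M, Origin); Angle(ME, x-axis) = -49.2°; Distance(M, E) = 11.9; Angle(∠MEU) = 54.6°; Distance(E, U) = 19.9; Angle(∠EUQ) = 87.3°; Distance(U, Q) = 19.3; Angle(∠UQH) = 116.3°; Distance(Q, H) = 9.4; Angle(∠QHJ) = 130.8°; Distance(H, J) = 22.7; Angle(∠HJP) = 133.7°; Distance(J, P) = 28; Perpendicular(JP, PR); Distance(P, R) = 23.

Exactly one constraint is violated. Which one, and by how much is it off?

Distance(P, R) = 23 — off by 4.90.

M = (0.00, 0.00) ✓; ME at -49.20° ✓; |ME| = 11.90 ✓; ∠MEU = 54.60° ✓; |EU| = 19.90 ✓; ∠EUQ = 87.30° ✓; |UQ| = 19.30 ✓; ∠UQH = 116.3° ✓; |QH| = 9.400 ✓; ∠QHJ = 130.8° ✓; |HJ| = 22.70 ✓; ∠HJP = 133.7° ✓; |JP| = 28.00 ✓; ∠(JP, PR) = 90.00° ✓; |PR| = 18.10 ✗.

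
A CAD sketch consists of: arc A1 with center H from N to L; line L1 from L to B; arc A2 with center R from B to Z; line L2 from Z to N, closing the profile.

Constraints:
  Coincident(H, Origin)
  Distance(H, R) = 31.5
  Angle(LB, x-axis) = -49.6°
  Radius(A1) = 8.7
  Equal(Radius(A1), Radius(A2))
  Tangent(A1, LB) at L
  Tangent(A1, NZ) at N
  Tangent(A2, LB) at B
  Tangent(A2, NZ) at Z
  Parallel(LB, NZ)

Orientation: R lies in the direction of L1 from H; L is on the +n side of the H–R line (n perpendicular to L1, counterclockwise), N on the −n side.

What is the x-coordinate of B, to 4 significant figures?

27.04

The slot axis is L1's direction at -49.6°, so u = (cos -49.6°, sin -49.6°) = (0.6481, -0.7615) and n = (−sin -49.6°, cos -49.6°) = (0.7615, 0.6481). H is at the origin and R lies 31.5 along u from H, so R = 31.5·u = (20.42, -23.99). Tangency of A1 to both parallel lines with radius 8.7 puts L and N at H ± 8.7·n: L = (6.625, 5.639), N = (-6.625, -5.639). Equal radii place B and Z the same way about R: B = R + 8.7·n = (27.04, -18.35), Z = R − 8.7·n = (13.79, -29.63). So B.x = 27.04.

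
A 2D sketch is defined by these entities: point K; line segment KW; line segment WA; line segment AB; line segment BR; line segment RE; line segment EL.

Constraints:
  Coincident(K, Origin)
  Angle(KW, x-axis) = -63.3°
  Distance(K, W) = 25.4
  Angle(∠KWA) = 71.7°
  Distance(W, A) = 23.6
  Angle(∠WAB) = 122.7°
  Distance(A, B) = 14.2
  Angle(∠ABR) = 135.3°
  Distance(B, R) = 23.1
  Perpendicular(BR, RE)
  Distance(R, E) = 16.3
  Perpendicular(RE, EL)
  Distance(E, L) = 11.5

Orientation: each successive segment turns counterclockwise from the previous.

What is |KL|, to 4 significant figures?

6.490

BR ⟂ RE, so RE runs at -123.0°; with |RE| = 16.3, E = (-3.176, 6.781). RE is perpendicular to EL, so EL runs at -33.00°; with |EL| = 11.5, L = (6.469, 0.5176). Then |KL| = |L − K| = 6.490.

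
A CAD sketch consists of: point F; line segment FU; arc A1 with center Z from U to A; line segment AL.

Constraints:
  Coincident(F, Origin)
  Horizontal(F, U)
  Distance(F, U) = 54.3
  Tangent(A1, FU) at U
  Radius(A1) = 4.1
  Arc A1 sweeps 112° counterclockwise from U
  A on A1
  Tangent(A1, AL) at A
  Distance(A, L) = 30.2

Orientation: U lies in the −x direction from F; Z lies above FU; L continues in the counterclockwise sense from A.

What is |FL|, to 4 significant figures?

70.37

F is at the origin; F and U share the same y with |FU| = 54.3 and U on the −x side, so U = (-54.30, 0.000). A1 meets FU tangentially, so ZU is at right angles to FU, so Z = U + (0, 4.1) = (-54.30, 4.100). On A1, U sits at bearing -90° from Z; a 112° counterclockwise sweep puts A at bearing 22°, so A = Z + 4.1·(cos 22°, sin 22°) = (-50.50, 5.636). The tangent condition forces ZA to be normal to AL, so AL runs along (−sin 22°, cos 22°); with |AL| = 30.2, L = (-61.81, 33.64). Then |FL| = |L − F| = 70.37.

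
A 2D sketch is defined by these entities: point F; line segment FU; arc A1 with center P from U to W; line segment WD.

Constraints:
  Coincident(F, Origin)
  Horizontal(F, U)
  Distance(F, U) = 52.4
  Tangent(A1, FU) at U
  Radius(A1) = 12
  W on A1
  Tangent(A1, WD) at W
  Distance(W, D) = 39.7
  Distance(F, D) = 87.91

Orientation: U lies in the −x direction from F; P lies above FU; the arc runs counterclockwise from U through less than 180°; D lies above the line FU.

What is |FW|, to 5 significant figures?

49.113

Checks: |FU| = 52.40 ✓; |PW| = 12.00 ✓; ∠(PW, WD) = 90.00° ✓; |WD| = 39.70 ✓; |FD| = 87.91 ✓.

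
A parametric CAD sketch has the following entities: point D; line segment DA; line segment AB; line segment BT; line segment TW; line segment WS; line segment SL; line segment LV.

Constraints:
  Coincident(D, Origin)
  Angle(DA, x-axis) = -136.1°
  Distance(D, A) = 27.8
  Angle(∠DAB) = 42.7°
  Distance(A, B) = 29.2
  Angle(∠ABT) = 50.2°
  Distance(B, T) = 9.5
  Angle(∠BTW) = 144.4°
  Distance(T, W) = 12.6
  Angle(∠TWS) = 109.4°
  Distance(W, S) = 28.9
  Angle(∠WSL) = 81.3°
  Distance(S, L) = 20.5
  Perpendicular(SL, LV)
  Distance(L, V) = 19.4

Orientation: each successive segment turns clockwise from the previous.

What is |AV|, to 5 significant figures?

22.097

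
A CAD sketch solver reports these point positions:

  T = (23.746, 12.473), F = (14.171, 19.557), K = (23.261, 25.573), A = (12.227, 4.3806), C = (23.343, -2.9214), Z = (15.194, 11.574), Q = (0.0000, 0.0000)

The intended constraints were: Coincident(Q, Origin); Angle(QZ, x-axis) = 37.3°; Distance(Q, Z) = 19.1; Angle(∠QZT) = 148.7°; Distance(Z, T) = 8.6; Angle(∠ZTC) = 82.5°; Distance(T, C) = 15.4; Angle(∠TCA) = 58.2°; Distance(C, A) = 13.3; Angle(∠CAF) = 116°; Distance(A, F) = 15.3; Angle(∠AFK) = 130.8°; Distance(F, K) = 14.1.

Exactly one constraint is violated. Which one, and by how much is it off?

Distance(F, K) = 14.1 — off by 3.20.

Q = (0.00, 0.00) ✓; QZ at 37.30° ✓; |QZ| = 19.10 ✓; ∠QZT = 148.7° ✓; |ZT| = 8.599 ✓; ∠ZTC = 82.50° ✓; |TC| = 15.40 ✓; ∠TCA = 58.20° ✓; |CA| = 13.30 ✓; ∠CAF = 116.0° ✓; |AF| = 15.30 ✓; ∠AFK = 130.8° ✓; |FK| = 10.90 ✗.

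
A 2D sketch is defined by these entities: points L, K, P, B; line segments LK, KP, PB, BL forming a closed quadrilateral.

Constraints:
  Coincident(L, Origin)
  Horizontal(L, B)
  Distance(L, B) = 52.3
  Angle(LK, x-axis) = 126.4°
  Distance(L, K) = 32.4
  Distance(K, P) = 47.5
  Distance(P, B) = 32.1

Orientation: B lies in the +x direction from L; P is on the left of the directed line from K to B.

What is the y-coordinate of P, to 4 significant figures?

20.97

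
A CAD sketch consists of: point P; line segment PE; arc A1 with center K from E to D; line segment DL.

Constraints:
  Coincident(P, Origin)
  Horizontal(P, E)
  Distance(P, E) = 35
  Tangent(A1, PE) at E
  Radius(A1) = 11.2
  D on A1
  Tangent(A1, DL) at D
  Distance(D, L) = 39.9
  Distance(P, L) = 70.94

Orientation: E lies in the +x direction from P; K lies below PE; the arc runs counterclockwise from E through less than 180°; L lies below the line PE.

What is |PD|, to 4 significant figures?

31.84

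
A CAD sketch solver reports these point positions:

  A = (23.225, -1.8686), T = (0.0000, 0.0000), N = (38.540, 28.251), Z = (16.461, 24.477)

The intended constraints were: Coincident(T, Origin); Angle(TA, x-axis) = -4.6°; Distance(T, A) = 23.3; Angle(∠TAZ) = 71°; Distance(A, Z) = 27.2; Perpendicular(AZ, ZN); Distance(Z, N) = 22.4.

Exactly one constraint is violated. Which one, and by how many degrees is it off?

Perpendicular(AZ, ZN) — off by 4.70°.

T = (0.00, 0.00) ✓; TA at -4.600° ✓; |TA| = 23.30 ✓; ∠TAZ = 71.00° ✓; |AZ| = 27.20 ✓; ∠(AZ, ZN) = 94.70° ✗; |ZN| = 22.40 ✓.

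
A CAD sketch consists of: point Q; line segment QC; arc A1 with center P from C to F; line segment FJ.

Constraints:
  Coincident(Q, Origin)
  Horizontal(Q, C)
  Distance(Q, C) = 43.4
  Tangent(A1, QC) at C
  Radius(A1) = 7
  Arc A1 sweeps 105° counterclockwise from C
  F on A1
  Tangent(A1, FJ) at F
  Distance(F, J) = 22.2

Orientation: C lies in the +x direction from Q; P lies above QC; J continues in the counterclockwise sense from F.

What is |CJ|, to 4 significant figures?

30.27

Q is at the origin; QC is horizontal with |QC| = 43.4 and C on the +x side, so C = (43.40, 0.000). Since A1 is tangent to QC there, PC ⟂ QC, so P = C + (0, 7) = (43.40, 7.000). On A1, C sits at bearing -90° from P; a 105° counterclockwise sweep puts F at bearing 15°, so F = P + 7.0·(cos 15°, sin 15°) = (50.16, 8.812). Since A1 is tangent to FJ there, PF ⟂ FJ, so FJ runs along (−sin 15°, cos 15°); with |FJ| = 22.2, J = (44.42, 30.26). Then |CJ| = |J − C| = 30.27.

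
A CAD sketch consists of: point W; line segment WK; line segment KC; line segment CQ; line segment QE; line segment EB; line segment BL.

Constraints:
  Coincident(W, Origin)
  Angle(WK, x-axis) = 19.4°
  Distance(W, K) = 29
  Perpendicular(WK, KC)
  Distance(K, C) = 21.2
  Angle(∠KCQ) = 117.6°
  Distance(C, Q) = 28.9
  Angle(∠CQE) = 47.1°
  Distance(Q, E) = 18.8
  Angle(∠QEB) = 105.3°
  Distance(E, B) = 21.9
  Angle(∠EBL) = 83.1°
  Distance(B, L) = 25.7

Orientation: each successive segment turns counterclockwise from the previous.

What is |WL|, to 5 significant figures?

49.992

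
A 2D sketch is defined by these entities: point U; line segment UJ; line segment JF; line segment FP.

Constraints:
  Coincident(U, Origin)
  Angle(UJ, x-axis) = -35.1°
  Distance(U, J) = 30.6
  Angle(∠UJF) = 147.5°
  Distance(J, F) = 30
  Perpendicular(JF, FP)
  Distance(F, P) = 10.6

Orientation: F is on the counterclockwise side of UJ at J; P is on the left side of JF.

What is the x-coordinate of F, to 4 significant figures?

55.00

U is at the origin; UJ runs at -35.1° with length 30.6, so J = 30.6·(cos -35.1°, sin -35.1°) = (25.04, -17.60). ∠UJF = 147.5°, so JF runs at -35.1° + (180° − 147.5°) = -2.600° from the x-axis; with |JF| = 30.0, F = J + 30.0·(cos -2.600°, sin -2.600°) = (55.00, -18.96). So F.x = 55.00.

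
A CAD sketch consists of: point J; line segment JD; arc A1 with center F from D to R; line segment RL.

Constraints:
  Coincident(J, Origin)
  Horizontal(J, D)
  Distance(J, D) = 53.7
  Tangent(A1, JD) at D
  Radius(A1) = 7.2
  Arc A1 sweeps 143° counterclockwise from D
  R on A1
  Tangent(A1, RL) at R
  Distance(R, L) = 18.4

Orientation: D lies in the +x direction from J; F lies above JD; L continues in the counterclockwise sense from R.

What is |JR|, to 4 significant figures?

59.46

J is at the origin; JD is horizontal with |JD| = 53.7 and D on the +x side, so D = (53.70, 0.000). The tangent condition forces FD to be normal to JD, so F = D + (0, 7.2) = (53.70, 7.200). On A1, D sits at bearing -90° from F; a 143° counterclockwise sweep puts R at bearing 53°, so R = F + 7.2·(cos 53°, sin 53°) = (58.03, 12.95). Then |JR| = |R − J| = 59.46.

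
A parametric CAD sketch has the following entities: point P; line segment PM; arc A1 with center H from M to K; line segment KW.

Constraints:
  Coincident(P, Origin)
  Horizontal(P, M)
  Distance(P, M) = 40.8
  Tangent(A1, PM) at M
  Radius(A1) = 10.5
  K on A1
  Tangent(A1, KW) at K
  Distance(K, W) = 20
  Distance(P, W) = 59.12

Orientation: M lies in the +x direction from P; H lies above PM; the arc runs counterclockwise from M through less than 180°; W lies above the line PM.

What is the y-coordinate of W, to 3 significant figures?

31.0

Checks: |HK| = 10.50 ✓; ∠(HK, KW) = 90.00° ✓; |KW| = 20.00 ✓; |PW| = 59.12 ✓.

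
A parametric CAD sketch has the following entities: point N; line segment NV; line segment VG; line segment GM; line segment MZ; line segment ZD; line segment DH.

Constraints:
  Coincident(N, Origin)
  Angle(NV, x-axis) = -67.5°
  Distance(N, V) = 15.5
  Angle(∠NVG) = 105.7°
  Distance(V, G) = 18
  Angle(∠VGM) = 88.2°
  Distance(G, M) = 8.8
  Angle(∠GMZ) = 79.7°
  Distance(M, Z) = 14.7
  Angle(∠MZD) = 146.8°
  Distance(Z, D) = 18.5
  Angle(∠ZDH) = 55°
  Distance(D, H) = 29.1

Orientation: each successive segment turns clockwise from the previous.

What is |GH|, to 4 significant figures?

12.38

N is at the origin; NV runs at -67.5° with length 15.5, so V = (5.932, -14.32). ∠NVG = 105.7° gives VG at -141.8° from the x-axis; with |VG| = 18.0, G = (-8.214, -25.45). ∠VGM = 88.2° gives GM at 126.4° from the x-axis; with |GM| = 8.8, M = (-13.44, -18.37). ∠GMZ = 79.7° gives MZ at 26.10° from the x-axis; with |MZ| = 14.7, Z = (-0.2349, -11.90). ∠MZD = 146.8° gives ZD at -7.100° from the x-axis; with |ZD| = 18.5, D = (18.12, -14.19). ∠ZDH = 55.0° gives DH at -132.1° from the x-axis; with |DH| = 29.1, H = (-1.386, -35.78). Then |GH| = |H − G| = 12.38.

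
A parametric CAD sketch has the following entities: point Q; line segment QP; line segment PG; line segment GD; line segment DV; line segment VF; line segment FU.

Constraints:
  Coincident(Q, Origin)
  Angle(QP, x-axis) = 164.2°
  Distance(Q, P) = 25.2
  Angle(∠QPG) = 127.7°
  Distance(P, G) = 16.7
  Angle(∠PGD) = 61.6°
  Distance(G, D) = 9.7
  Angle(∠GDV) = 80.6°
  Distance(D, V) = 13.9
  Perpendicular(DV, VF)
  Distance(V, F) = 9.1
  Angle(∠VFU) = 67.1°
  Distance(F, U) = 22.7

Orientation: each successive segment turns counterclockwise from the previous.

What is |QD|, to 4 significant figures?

29.77

Q is at the origin; QP runs at 164.2° with length 25.2, so P = (-24.25, 6.861). ∠QPG = 127.7° gives PG at -143.5° from the x-axis; with |PG| = 16.7, G = (-37.67, -3.072). ∠PGD = 61.6° gives GD at -25.10° from the x-axis; with |GD| = 9.7, D = (-28.89, -7.187). Then |QD| = |D − Q| = 29.77.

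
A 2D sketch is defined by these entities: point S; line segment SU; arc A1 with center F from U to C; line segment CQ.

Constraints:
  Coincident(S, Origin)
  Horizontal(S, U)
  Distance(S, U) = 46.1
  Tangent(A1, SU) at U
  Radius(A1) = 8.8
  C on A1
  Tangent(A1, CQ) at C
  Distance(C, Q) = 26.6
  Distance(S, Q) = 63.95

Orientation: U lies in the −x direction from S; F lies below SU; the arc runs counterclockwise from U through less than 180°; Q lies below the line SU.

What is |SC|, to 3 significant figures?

55.7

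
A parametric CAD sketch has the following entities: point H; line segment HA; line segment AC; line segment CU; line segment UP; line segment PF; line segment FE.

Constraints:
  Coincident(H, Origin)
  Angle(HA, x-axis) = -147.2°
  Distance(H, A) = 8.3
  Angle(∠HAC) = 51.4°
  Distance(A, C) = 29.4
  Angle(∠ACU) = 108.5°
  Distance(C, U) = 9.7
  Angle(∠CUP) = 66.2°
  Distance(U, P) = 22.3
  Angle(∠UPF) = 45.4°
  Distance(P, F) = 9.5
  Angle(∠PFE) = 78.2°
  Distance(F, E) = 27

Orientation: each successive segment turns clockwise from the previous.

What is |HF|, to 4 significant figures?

13.52

H is at the origin; HA runs at -147.2° with length 8.3, so A = (-6.977, -4.496). ∠HAC = 51.4° gives AC at 84.20° from the x-axis; with |AC| = 29.4, C = (-4.006, 24.75). ∠ACU = 108.5° gives CU at 12.70° from the x-axis; with |CU| = 9.7, U = (5.457, 26.89). ∠CUP = 66.2° gives UP at -101.1° from the x-axis; with |UP| = 22.3, P = (1.164, 5.003). ∠UPF = 45.4° gives PF at 124.3° from the x-axis; with |PF| = 9.5, F = (-4.190, 12.85). Then |HF| = |F − H| = 13.52.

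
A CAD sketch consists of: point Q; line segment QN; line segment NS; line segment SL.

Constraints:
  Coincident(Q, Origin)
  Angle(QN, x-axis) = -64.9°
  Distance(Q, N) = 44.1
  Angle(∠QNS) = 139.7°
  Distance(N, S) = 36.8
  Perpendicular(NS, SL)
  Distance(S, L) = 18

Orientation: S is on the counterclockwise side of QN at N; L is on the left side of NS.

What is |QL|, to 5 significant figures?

71.215

∠QNS = 139.7°, so NS runs at -64.9° + (180° − 139.7°) = -24.600° from the x-axis; with |NS| = 36.8, S = N + 36.8·(cos -24.600°, sin -24.600°) = (52.167, -55.255). NS is perpendicular to SL; with |SL| = 18.0 on the left of NS, L = S + 18.0·(0.41628, 0.90924) = (59.660, -38.888). Then |QL| = |L − Q| = 71.215.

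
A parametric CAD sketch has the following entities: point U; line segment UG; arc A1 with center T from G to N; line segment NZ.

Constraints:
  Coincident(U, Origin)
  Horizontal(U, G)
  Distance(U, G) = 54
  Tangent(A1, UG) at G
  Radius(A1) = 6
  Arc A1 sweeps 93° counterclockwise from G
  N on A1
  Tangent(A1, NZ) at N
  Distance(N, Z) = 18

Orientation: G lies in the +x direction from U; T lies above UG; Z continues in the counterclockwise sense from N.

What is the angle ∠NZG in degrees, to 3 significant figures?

14.7°

U is at the origin; U and G share the same y with |UG| = 54.0 and G on the +x side, so G = (54.0, 0.00). Since A1 is tangent to UG there, TG ⟂ UG, so T = G + (0, 6) = (54.0, 6.00). On A1, G sits at bearing -90° from T; a 93° counterclockwise sweep puts N at bearing 3°, so N = T + 6.0·(cos 3°, sin 3°) = (60.0, 6.31). A1 meets NZ tangentially, so TN is at right angles to NZ, so NZ runs along (−sin 3°, cos 3°); with |NZ| = 18.0, Z = (59.0, 24.3). Then cos ∠NZG = ZN·ZG / (|ZN||ZG|), giving 14.7°.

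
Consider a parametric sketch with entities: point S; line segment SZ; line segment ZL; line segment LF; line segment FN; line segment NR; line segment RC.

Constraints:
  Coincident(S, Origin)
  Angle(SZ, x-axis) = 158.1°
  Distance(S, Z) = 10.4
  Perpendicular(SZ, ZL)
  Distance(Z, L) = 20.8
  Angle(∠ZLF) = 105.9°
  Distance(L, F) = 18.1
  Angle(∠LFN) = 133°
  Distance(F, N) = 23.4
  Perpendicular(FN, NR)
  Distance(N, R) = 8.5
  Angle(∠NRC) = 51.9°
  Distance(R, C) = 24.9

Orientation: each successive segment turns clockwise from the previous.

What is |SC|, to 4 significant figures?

32.73

S is at the origin; SZ runs at 158.1° with length 10.4, so Z = (-9.649, 3.879). SZ ⟂ ZL, so ZL runs at 68.10°; with |ZL| = 20.8, L = (-1.891, 23.18). ∠ZLF = 105.9° gives LF at -6.000° from the x-axis; with |LF| = 18.1, F = (16.11, 21.29). ∠LFN = 133.0° gives FN at -53.00° from the x-axis; with |FN| = 23.4, N = (30.19, 2.598). FN is perpendicular to NR, so NR runs at -143.0°; with |NR| = 8.5, R = (23.40, -2.517). ∠NRC = 51.9° gives RC at 88.90° from the x-axis; with |RC| = 24.9, C = (23.88, 22.38). Then |SC| = |C − S| = 32.73.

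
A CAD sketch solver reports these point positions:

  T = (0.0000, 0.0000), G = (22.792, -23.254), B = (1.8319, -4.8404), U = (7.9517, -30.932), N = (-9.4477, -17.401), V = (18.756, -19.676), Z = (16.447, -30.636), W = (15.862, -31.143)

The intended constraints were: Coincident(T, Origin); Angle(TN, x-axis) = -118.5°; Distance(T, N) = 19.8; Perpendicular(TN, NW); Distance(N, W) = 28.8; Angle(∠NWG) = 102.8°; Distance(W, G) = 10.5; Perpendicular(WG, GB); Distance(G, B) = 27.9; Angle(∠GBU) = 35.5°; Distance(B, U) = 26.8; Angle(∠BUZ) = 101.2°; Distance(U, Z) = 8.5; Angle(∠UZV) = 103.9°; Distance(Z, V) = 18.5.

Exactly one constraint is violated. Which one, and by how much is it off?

Distance(Z, V) = 18.5 — off by 7.30.

T = (0.00, 0.00) ✓; TN at -118.5° ✓; |TN| = 19.80 ✓; ∠(TN, NW) = 90.00° ✓; |NW| = 28.80 ✓; ∠NWG = 102.8° ✓; |WG| = 10.50 ✓; ∠(WG, GB) = 90.00° ✓; |GB| = 27.90 ✓; ∠GBU = 35.50° ✓; |BU| = 26.80 ✓; ∠BUZ = 101.2° ✓; |UZ| = 8.500 ✓; ∠UZV = 103.9° ✓; |ZV| = 11.20 ✗.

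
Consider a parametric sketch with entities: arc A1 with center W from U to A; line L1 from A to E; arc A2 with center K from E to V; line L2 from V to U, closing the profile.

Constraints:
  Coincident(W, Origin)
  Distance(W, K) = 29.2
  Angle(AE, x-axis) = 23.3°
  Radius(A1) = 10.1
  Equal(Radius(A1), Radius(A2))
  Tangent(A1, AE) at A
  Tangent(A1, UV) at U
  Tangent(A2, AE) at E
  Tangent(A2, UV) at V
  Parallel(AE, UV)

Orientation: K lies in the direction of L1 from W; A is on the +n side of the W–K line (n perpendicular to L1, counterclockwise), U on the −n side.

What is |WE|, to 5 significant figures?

30.897

The slot axis is L1's direction at 23.3°, so u = (cos 23.3°, sin 23.3°) = (0.91845, 0.39555) and n = (−sin 23.3°, cos 23.3°) = (-0.39555, 0.91845). W is at the origin and K lies 29.2 along u from W, so K = 29.2·u = (26.819, 11.550). Tangency of A1 to both parallel lines with radius 10.1 puts A and U at W ± 10.1·n: A = (-3.9950, 9.2763), U = (3.9950, -9.2763). Equal radii place E and V the same way about K: E = K + 10.1·n = (22.824, 20.826), V = K − 10.1·n = (30.814, 2.2736). Then |WE| = |E − W| = 30.897.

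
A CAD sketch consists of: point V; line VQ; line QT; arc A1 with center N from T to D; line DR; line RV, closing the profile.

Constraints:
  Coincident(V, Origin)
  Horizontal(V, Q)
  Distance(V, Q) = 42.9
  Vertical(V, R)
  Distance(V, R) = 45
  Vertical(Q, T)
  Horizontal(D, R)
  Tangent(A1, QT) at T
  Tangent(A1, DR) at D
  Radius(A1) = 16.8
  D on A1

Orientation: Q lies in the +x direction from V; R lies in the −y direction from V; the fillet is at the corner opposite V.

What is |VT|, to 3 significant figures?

51.3

V is at the origin; VQ is horizontal with |VQ| = 42.9 and Q on the +x side, so Q = (42.9, 0.00). VR is vertical with |VR| = 45.0 and R on the −y side, so R = (0.00, -45.0). The virtual corner opposite V is at (42.9, -45.0). Since A1 is tangent to QT there, NT ⟂ QT and the tangent condition forces ND to be normal to DR, with radius 16.8, so the center N sits 16.8 in from both sides at N = (26.1, -28.2). That places the tangent points at T = (42.9, -28.2) on QT and D = (26.1, -45.0) on DR. Then |VT| = |T − V| = 51.3.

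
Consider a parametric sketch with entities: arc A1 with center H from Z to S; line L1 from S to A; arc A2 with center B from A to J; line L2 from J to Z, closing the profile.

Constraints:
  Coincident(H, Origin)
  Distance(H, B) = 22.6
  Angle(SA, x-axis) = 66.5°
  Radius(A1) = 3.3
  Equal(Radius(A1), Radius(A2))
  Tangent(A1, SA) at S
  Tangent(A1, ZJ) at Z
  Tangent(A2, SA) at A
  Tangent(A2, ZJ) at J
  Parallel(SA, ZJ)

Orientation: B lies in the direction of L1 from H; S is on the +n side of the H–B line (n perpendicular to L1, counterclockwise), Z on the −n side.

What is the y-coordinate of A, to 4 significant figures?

22.04

The slot axis is L1's direction at 66.5°, so u = (cos 66.5°, sin 66.5°) = (0.3987, 0.9171) and n = (−sin 66.5°, cos 66.5°) = (-0.9171, 0.3987). H is at the origin and B lies 22.6 along u from H, so B = 22.6·u = (9.012, 20.73). Tangency of A1 to both parallel lines with radius 3.3 puts S and Z at H ± 3.3·n: S = (-3.026, 1.316), Z = (3.026, -1.316). Equal radii place A and J the same way about B: A = B + 3.3·n = (5.985, 22.04), J = B − 3.3·n = (12.04, 19.41). So A.y = 22.04.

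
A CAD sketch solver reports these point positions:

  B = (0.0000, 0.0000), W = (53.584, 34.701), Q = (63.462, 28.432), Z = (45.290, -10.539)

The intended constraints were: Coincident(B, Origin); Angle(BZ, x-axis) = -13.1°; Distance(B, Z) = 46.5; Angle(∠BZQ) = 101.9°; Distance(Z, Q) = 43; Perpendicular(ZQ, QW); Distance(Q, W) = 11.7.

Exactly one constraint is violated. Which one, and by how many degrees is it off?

Perpendicular(ZQ, QW) — off by 7.40°.

B = (0.00, 0.00) ✓; BZ at -13.10° ✓; |BZ| = 46.50 ✓; ∠BZQ = 101.9° ✓; |ZQ| = 43.00 ✓; ∠(ZQ, QW) = 82.60° ✗; |QW| = 11.70 ✓.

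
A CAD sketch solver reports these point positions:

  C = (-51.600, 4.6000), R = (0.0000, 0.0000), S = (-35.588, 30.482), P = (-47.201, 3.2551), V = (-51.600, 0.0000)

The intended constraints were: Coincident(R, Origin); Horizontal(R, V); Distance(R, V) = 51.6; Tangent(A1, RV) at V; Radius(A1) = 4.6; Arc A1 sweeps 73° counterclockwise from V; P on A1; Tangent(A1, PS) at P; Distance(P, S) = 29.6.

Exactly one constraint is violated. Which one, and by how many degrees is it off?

Tangent(A1, PS) at P — off by 6.10°.

R = (0.00, 0.00) ✓; R.y = 0.00, V.y = 0.00 ✓; |RV| = 51.60 ✓; ∠(CV, VR) = 90.00° ✓; |CV| = 4.600 ✓; bearing(C→P) − bearing(C→V) = 73.00° ✓; |CP| = 4.600 ✓; ∠(CP, PS) = 96.10° ✗; |PS| = 29.60 ✓.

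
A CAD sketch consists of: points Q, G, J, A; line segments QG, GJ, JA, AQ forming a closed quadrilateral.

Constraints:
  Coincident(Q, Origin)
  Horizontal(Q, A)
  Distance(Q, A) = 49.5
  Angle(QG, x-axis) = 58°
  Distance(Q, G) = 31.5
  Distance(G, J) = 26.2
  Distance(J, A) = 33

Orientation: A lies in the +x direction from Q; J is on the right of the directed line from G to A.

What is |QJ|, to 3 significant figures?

16.5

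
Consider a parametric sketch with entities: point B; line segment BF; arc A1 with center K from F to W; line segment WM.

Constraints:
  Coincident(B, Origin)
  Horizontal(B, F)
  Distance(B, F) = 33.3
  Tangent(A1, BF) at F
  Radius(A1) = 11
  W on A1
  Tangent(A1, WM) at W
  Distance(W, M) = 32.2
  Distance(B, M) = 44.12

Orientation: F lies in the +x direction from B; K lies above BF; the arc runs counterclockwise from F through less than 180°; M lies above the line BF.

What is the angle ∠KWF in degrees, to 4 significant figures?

21.10°

B is at the origin; B and F share the same y with |BF| = 33.3 and F on the +x side, so F = (33.30, 0.000). A1 meets BF tangentially, so KF is at right angles to BF, so K = F + (0, 11) = (33.30, 11.00). Since KW ⟂ WM (tangency), |KM| = √(11.0² + 32.2²) = 34.03 regardless of where W sits on A1. So M lies on both circle(B, 44.12) and circle(K, 34.03); the above-BF intersection is M = (16.84, 40.78). W is the foot of the tangent from M: W = (40.69, 19.15).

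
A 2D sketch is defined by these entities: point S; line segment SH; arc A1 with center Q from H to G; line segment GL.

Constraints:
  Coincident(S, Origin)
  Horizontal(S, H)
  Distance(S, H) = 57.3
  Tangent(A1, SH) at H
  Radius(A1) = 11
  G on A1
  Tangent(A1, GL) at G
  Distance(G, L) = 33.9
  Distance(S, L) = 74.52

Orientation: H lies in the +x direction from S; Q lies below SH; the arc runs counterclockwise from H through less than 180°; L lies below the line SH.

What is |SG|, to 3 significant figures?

49.1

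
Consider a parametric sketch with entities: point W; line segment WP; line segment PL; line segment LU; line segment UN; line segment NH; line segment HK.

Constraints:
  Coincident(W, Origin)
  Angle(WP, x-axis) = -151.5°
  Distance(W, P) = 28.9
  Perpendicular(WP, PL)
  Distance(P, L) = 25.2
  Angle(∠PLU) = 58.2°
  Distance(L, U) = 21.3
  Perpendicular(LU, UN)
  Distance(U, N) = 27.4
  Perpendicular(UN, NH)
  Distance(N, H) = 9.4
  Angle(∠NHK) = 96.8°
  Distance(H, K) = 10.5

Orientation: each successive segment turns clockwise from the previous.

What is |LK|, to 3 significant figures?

20.0

W is at the origin; WP runs at -151.5° with length 28.9, so P = (-25.4, -13.8). WP ⟂ PL, so PL runs at 118°; with |PL| = 25.2, L = (-37.4, 8.36). ∠PLU = 58.2° gives LU at -3.30° from the x-axis; with |LU| = 21.3, U = (-16.2, 7.13). LU is perpendicular to UN, so UN runs at -93.3°; with |UN| = 27.4, N = (-17.7, -20.2). UN ⟂ NH, so NH runs at 177°; with |NH| = 9.4, H = (-27.1, -19.7). ∠NHK = 96.8° gives HK at 93.5° from the x-axis; with |HK| = 10.5, K = (-27.8, -9.20). Then |LK| = |K − L| = 20.0.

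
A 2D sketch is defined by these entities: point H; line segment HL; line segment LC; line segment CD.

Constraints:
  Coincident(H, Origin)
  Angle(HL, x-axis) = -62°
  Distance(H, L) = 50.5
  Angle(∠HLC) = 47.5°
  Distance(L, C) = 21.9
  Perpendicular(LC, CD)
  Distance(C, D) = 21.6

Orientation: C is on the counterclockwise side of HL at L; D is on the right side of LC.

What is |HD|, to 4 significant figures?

60.09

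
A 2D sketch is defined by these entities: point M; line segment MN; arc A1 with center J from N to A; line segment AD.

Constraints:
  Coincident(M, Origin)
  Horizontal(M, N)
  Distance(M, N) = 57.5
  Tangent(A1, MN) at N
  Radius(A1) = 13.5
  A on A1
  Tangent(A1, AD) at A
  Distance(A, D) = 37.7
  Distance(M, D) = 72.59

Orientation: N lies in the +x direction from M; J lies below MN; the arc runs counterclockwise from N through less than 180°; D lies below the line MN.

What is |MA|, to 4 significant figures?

46.80

Checks: |MN| = 57.50 ✓; ∠(JN, NM) = 90.00° ✓; |JN| = 13.50 ✓; |JA| = 13.50 ✓; ∠(JA, AD) = 90.00° ✓; |AD| = 37.70 ✓; |MD| = 72.59 ✓.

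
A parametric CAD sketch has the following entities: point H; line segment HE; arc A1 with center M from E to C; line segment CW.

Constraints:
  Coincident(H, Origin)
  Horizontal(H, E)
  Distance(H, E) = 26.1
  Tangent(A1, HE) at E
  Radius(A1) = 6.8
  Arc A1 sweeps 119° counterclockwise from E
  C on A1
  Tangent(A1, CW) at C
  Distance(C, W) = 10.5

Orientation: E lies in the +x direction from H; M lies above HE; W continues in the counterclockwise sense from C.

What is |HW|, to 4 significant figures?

33.14

H is at the origin; HE is horizontal with |HE| = 26.1 and E on the +x side, so E = (26.10, 0.000). Tangency of A1 to HE means the radius ME is perpendicular to HE, so M = E + (0, 6.8) = (26.10, 6.800). On A1, E sits at bearing -90° from M; a 119° counterclockwise sweep puts C at bearing 29°, so C = M + 6.8·(cos 29°, sin 29°) = (32.05, 10.10). Tangency of A1 to CW means the radius MC is perpendicular to CW, so CW runs along (−sin 29°, cos 29°); with |CW| = 10.5, W = (26.96, 19.28). Then |HW| = |W − H| = 33.14.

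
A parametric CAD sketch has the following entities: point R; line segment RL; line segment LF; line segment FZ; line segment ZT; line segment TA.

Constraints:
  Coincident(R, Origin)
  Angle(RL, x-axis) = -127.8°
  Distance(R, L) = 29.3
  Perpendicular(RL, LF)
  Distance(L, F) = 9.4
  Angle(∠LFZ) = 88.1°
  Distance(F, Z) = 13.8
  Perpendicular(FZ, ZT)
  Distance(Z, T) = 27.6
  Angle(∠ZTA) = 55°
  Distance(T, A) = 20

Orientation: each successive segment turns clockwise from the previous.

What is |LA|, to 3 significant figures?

7.33

R is at the origin; RL runs at -127.8° with length 29.3, so L = (-18.0, -23.2). RL ⟂ LF, so LF runs at 142°; with |LF| = 9.4, F = (-25.4, -17.4). ∠LFZ = 88.1° gives FZ at 50.3° from the x-axis; with |FZ| = 13.8, Z = (-16.6, -6.77). The perpendicularity gives ZT at right angles to FZ, so ZT runs at -39.7°; with |ZT| = 27.6, T = (4.66, -24.4). ∠ZTA = 55.0° gives TA at -165° from the x-axis; with |TA| = 20.0, A = (-14.6, -29.7). Then |LA| = |A − L| = 7.33.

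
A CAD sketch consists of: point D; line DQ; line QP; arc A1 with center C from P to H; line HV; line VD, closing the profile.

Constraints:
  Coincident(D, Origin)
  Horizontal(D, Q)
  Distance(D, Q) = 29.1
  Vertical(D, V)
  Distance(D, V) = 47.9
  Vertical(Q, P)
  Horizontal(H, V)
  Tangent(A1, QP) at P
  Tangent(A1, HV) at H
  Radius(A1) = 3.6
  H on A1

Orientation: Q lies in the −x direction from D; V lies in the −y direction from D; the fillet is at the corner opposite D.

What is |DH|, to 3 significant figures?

54.3

D is at the origin; DQ is horizontal with |DQ| = 29.1 and Q on the −x side, so Q = (-29.1, 0.00). DV is vertical with |DV| = 47.9 and V on the −y side, so V = (0.00, -47.9). The virtual corner opposite D is at (-29.1, -47.9). A1 meets QP tangentially, so CP is at right angles to QP and since A1 is tangent to HV there, CH ⟂ HV, with radius 3.6, so the center C sits 3.6 in from both sides at C = (-25.5, -44.3). That places the tangent points at P = (-29.1, -44.3) on QP and H = (-25.5, -47.9) on HV. Then |DH| = |H − D| = 54.3.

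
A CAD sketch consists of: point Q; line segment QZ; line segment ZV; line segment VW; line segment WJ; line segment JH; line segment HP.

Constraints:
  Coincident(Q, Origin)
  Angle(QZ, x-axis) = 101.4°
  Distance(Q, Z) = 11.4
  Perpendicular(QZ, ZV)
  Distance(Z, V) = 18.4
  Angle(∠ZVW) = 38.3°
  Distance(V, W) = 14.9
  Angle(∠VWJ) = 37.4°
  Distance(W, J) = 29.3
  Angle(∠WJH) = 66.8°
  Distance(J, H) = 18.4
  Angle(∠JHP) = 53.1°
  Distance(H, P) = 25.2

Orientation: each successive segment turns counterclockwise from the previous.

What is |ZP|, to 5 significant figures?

4.4298

∠WJH = 66.8° gives JH at -131.10° from the x-axis; with |JH| = 18.4, H = (-31.804, 13.333). ∠JHP = 53.1° gives HP at -4.2000° from the x-axis; with |HP| = 25.2, P = (-6.6721, 11.487). Then |ZP| = |P − Z| = 4.4298.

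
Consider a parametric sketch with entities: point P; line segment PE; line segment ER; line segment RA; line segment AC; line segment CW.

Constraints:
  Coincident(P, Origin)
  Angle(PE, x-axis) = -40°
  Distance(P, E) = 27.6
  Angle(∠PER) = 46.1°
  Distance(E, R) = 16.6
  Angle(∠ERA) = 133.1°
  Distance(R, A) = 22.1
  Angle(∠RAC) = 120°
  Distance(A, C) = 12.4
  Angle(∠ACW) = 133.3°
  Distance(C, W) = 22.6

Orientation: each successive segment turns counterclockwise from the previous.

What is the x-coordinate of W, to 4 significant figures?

-17.35

∠RAC = 120.0° gives AC at -159.2° from the x-axis; with |AC| = 12.4, C = (-8.704, 8.385). ∠ACW = 133.3° gives CW at -112.5° from the x-axis; with |CW| = 22.6, W = (-17.35, -12.49). So W.x = -17.35.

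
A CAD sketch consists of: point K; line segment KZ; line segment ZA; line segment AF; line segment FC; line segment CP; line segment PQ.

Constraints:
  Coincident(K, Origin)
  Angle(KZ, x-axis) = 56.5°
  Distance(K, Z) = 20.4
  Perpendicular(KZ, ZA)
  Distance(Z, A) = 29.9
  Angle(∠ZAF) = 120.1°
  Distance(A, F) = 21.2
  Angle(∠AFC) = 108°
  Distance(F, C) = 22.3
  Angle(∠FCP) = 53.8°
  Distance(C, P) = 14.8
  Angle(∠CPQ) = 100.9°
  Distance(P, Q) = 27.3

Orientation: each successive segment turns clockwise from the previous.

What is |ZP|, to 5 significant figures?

30.475

K is at the origin; KZ runs at 56.5° with length 20.4, so Z = (11.260, 17.011). The perpendicularity gives ZA at right angles to KZ, so ZA runs at -33.500°; with |ZA| = 29.9, A = (36.193, 0.50835). ∠ZAF = 120.1° gives AF at -93.400° from the x-axis; with |AF| = 21.2, F = (34.935, -20.654). ∠AFC = 108.0° gives FC at -165.40° from the x-axis; with |FC| = 22.3, C = (13.355, -26.275). ∠FCP = 53.8° gives CP at 68.400° from the x-axis; with |CP| = 14.8, P = (18.804, -12.515). Then |ZP| = |P − Z| = 30.475.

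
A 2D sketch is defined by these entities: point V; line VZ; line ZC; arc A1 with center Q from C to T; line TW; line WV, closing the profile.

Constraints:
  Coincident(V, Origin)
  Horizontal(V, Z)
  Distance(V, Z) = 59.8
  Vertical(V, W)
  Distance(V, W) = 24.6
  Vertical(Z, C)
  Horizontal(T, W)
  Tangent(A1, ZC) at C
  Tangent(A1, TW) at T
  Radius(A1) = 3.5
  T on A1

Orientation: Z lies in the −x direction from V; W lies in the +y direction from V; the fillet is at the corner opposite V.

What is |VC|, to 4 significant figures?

63.41

The virtual corner opposite V is at (-59.80, 24.60). A1 meets ZC tangentially, so QC is at right angles to ZC and since A1 is tangent to TW there, QT ⟂ TW, with radius 3.5, so the center Q sits 3.5 in from both sides at Q = (-56.30, 21.10). That places the tangent points at C = (-59.80, 21.10) on ZC and T = (-56.30, 24.60) on TW. Then |VC| = |C − V| = 63.41.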